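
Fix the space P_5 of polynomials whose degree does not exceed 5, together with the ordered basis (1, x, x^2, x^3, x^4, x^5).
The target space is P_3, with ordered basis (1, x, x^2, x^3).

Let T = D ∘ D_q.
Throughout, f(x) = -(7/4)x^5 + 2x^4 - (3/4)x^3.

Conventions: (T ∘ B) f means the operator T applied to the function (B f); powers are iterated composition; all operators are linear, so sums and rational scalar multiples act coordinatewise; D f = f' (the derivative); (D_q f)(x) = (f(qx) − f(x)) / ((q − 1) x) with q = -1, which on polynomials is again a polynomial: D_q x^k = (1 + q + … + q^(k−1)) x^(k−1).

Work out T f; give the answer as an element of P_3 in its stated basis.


D_q f = -(7/4)x^4 - (3/4)x^2
D D_q f = -7x^3 - (3/2)x

the image equals g(x) = -7x^3 - (3/2)x


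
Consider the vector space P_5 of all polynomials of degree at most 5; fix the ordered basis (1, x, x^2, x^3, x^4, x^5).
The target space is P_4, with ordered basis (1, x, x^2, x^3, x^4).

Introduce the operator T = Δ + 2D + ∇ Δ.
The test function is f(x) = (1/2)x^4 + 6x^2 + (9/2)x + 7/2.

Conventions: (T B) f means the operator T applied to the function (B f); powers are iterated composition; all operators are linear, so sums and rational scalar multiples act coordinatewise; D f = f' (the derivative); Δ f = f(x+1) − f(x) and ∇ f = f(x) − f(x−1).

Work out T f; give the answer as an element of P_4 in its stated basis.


the image equals g(x) = 6x^3 + 9x^2 + 38x + 33

Δ f = 2x^3 + 3x^2 + 14x + 11
D f = 2x^3 + 12x + 9/2
(2D) f = 4x^3 + 24x + 9
Δ f = 2x^3 + 3x^2 + 14x + 11
∇ Δ f = 6x^2 + 13
(Δ + 2D + ∇ Δ) f = 6x^3 + 9x^2 + 38x + 33


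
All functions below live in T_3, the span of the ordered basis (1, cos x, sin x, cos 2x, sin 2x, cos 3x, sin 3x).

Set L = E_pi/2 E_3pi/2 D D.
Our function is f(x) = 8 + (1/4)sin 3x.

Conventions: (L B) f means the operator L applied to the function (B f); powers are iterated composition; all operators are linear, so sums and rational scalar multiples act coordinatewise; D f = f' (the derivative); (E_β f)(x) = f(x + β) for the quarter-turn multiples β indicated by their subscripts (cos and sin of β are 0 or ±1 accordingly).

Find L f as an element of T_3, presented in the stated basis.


the image equals g(x) = -(9/4)sin 3x

D f = (3/4)cos 3x
D D f = -(9/4)sin 3x
E_3pi/2 D D f = -(9/4)cos 3x
E_pi/2 (E_3pi/2 D D) f = -(9/4)sin 3x


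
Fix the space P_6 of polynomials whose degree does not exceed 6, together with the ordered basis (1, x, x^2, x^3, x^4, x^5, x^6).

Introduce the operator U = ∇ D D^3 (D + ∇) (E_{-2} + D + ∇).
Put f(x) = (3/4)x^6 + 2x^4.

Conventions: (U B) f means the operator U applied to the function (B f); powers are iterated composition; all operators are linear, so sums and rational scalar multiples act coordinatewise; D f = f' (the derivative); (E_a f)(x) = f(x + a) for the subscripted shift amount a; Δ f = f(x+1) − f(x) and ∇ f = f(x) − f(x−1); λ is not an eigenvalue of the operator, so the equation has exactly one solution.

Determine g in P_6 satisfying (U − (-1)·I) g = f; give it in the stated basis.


the image equals g(x) = (3/4)x^6 + 2x^4 - 1080

write g with unknown coordinates in the stated basis and equate coefficients in (U − (-1)·I) g = f
solving from the highest basis element down gives g = (3/4)x^6 + 2x^4 - 1080
check: U g = 1080
so U g − (-1)·g = (3/4)x^6 + 2x^4 = f ✓


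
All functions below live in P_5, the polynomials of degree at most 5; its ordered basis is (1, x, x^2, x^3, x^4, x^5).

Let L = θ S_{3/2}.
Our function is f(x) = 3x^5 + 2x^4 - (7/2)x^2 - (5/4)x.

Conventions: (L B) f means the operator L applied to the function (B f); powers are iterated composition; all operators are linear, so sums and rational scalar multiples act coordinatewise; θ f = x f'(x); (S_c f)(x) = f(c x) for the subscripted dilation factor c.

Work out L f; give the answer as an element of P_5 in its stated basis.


S_{3/2} f = (729/32)x^5 + (81/8)x^4 - (63/8)x^2 - (15/8)x
θ S_{3/2} f = (3645/32)x^5 + (81/2)x^4 - (63/4)x^2 - (15/8)x

the result is g(x) = (3645/32)x^5 + (81/2)x^4 - (63/4)x^2 - (15/8)x


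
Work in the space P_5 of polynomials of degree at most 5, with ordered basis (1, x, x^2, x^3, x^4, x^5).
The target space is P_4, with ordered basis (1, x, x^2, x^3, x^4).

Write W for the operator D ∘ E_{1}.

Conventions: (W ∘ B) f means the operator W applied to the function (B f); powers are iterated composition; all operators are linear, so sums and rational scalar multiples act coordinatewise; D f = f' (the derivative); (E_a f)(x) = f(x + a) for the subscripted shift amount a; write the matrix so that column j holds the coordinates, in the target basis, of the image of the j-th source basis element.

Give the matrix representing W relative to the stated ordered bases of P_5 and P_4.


the matrix is [[0, 1, 2, 3, 4, 5]; [0, 0, 2, 6, 12, 20]; [0, 0, 0, 3, 12, 30]; [0, 0, 0, 0, 4, 20]; [0, 0, 0, 0, 0, 5]] (rows listed top to bottom)

image of 1: 0
image of x: 1
image of x^2: 2x + 2
image of x^3: 3x^2 + 6x + 3
image of x^4: 4x^3 + 12x^2 + 12x + 4
image of x^5: 5x^4 + 20x^3 + 30x^2 + 20x + 5
each image's coordinates form column j of the matrix


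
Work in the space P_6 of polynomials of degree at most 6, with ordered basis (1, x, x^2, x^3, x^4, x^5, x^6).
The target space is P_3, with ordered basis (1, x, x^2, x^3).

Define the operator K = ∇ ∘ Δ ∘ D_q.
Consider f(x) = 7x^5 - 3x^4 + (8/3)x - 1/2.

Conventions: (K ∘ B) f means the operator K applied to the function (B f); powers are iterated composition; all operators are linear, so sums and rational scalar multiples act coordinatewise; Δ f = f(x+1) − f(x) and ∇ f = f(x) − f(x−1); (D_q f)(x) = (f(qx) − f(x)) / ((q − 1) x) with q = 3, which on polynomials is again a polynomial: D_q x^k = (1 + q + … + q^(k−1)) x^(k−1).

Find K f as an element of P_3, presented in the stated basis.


D_q f = 847x^4 - 120x^3 + 8/3
Δ D_q f = 3388x^3 + 4722x^2 + 3028x + 727
∇ Δ D_q f = 10164x^2 - 720x + 1694

the result is g(x) = 10164x^2 - 720x + 1694


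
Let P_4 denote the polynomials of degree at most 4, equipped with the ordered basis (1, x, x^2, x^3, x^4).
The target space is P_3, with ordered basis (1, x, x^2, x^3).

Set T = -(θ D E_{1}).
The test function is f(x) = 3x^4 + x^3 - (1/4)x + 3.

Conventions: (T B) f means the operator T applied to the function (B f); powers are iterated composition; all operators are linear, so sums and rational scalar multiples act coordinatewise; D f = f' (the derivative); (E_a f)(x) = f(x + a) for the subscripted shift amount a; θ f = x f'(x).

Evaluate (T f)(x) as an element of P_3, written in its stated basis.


E_{1} f = 3x^4 + 13x^3 + 21x^2 + (59/4)x + 27/4
D E_{1} f = 12x^3 + 39x^2 + 42x + 59/4
θ D E_{1} f = 36x^3 + 78x^2 + 42x
(-(θ D E_{1})) f = -36x^3 - 78x^2 - 42x

the image equals g(x) = -36x^3 - 78x^2 - 42x


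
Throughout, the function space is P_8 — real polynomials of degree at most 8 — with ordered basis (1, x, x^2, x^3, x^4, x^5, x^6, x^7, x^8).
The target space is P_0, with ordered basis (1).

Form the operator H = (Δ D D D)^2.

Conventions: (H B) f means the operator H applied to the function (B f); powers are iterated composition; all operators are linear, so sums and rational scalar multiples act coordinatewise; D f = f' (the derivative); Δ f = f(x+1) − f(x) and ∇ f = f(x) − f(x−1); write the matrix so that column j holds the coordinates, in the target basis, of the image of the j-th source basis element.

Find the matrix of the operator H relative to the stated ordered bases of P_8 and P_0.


image of 1: 0
image of x: 0
image of x^2: 0
image of x^3: 0
image of x^4: 0
image of x^5: 0
image of x^6: 0
image of x^7: 0
image of x^8: 40320
each image's coordinates form column j of the matrix

the matrix is [[0, 0, 0, 0, 0, 0, 0, 0, 40320]] (rows listed top to bottom)


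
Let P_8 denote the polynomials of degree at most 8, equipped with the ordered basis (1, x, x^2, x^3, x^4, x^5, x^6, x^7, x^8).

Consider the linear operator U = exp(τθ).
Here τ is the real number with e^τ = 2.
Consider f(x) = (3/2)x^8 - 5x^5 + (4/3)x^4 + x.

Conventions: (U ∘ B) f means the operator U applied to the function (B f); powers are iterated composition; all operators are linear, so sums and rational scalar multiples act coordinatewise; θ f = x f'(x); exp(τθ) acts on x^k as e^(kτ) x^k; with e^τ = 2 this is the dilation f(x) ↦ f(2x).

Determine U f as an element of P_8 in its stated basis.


exp(τθ) x^k = e^(kτ) x^k; with e^τ = 2 this sends x^k to 2^k x^k
x ↦ 2 x
x^4 ↦ 16 x^4
x^5 ↦ 32 x^5
x^8 ↦ 256 x^8
applying this coordinatewise to f: exp(τθ) f = 384x^8 - 160x^5 + (64/3)x^4 + 2x

the result is g(x) = 384x^8 - 160x^5 + (64/3)x^4 + 2x


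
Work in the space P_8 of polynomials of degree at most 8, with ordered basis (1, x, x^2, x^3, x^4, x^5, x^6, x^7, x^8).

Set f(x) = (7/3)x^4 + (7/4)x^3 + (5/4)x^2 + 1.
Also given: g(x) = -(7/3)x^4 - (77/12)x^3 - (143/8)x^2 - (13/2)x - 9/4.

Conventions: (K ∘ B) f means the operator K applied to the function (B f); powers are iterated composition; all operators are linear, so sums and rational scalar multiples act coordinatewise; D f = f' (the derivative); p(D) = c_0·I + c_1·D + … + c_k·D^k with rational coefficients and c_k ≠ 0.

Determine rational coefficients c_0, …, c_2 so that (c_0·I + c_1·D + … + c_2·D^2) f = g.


D^0 f = (7/3)x^4 + (7/4)x^3 + (5/4)x^2 + 1
D^1 f = (28/3)x^3 + (21/4)x^2 + (5/2)x
D^2 f = 28x^2 + (21/2)x + 5/2
matching coefficients of g against c_0 f + c_1 Df + … from the top degree down determines the c_i
solution: c_0 = -1, c_1 = -1/2, c_2 = -1/2

p(D) = -I − (1/2)·D − (1/2)·D^2, i.e. c_0 = -1, c_1 = -1/2, c_2 = -1/2


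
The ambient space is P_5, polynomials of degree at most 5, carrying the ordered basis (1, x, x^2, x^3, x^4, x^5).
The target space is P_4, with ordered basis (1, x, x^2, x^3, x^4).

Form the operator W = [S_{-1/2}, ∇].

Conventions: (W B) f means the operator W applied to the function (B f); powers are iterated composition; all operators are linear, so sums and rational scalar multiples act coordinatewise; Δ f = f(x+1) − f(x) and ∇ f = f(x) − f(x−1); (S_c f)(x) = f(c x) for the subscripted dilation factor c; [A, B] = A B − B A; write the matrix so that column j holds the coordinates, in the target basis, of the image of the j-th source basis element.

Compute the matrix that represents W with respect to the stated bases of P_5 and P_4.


image of 1: 0
image of x: 3/2
image of x^2: -(3/2)x - 3/4
image of x^3: (9/8)x^2 + (9/8)x + 9/8
image of x^4: -(3/4)x^3 - (9/8)x^2 - (9/4)x - 15/16
image of x^5: (15/32)x^4 + (15/16)x^3 + (45/16)x^2 + (75/32)x + 33/32
each image's coordinates form column j of the matrix

the matrix is [[0, 3/2, -3/4, 9/8, -15/16, 33/32]; [0, 0, -3/2, 9/8, -9/4, 75/32]; [0, 0, 0, 9/8, -9/8, 45/16]; [0, 0, 0, 0, -3/4, 15/16]; [0, 0, 0, 0, 0, 15/32]] (rows listed top to bottom)


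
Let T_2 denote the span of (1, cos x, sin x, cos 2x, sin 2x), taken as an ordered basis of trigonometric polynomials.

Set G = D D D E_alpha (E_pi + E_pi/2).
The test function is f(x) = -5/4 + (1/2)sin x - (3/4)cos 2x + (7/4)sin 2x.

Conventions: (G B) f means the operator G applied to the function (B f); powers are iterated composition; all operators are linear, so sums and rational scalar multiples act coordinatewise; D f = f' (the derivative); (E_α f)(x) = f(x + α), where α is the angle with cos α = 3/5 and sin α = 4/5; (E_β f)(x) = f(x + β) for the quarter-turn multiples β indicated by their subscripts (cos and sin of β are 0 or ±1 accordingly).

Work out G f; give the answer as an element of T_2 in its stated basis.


g(x) = (7/10)cos x - (1/10)sin x

E_pi f = -5/4 - (1/2)sin x - (3/4)cos 2x + (7/4)sin 2x
E_pi/2 f = -5/4 + (1/2)cos x + (3/4)cos 2x - (7/4)sin 2x
(E_pi + E_pi/2) f = -5/2 + (1/2)cos x - (1/2)sin x
E_alpha (E_pi + E_pi/2) f = -5/2 - (1/10)cos x - (7/10)sin x
D E_alpha (E_pi + E_pi/2) f = -(7/10)cos x + (1/10)sin x
D (D E_alpha) (E_pi + E_pi/2) f = (1/10)cos x + (7/10)sin x
D D (D E_alpha) (E_pi + E_pi/2) f = (7/10)cos x - (1/10)sin x


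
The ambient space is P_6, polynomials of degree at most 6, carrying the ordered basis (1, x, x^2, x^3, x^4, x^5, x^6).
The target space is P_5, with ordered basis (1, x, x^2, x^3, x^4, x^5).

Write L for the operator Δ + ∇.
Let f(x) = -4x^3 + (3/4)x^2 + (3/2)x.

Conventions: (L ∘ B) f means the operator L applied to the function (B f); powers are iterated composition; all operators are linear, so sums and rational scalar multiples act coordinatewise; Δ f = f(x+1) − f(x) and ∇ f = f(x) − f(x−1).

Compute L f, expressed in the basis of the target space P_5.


the image equals g(x) = -24x^2 + 3x - 5

Δ f = -12x^2 - (21/2)x - 7/4
∇ f = -12x^2 + (27/2)x - 13/4
(Δ + ∇) f = -24x^2 + 3x - 5


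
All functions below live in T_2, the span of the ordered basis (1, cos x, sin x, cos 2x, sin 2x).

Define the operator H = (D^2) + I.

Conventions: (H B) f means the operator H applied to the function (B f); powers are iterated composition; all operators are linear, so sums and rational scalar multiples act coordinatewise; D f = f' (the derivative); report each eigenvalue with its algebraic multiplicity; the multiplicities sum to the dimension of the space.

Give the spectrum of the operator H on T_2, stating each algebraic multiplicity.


λ = -3 (multiplicity 2), λ = 0 (multiplicity 2), λ = 1 (multiplicity 1)

image of 1: 1
image of cos x: 0
image of sin x: 0
image of cos 2x: -3cos 2x
image of sin 2x: -3sin 2x
the matrix is diagonal; its diagonal is (1, 0, 0, -3, -3)
for a triangular matrix the eigenvalues are the diagonal entries, with algebraic multiplicity their repetition count


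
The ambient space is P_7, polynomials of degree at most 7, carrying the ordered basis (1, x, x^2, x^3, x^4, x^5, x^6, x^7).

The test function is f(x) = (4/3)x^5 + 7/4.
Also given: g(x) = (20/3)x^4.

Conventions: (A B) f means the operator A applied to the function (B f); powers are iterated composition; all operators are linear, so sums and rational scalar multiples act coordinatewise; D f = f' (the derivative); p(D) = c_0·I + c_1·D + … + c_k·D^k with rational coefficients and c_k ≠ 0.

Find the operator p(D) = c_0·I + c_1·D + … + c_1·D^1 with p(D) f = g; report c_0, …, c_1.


D^0 f = (4/3)x^5 + 7/4
D^1 f = (20/3)x^4
matching coefficients of g against c_0 f + c_1 Df + … from the top degree down determines the c_i
solution: c_0 = 0, c_1 = 1

p(D) = D, i.e. c_0 = 0, c_1 = 1


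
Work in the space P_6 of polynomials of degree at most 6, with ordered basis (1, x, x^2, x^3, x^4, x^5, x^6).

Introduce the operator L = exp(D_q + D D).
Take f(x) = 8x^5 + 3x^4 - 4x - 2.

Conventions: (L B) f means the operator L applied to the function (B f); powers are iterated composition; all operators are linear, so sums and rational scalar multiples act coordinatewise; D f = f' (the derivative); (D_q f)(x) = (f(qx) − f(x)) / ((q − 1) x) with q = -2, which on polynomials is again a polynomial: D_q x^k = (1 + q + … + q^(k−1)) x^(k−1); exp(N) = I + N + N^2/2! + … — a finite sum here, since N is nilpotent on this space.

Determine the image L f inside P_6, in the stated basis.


the result is g(x) = 8x^5 + 91x^4 - 75x^3 + (1123/2)x^2 - (441/2)x + 3159/8

order-1 term: 88x^4 + 145x^3 + 36x^2 - 4
order-2 term: -220x^3 + (1491/2)x^2 + 417x + 36
order-3 term: -220x^2 - (1377/2)x + 636
order-4 term: 55x - 2257/8
order-5 term: 11
the series for exp(D_q + D D) f terminates at order 5
exp(D_q + D D) f = 8x^5 + 91x^4 - 75x^3 + (1123/2)x^2 - (441/2)x + 3159/8


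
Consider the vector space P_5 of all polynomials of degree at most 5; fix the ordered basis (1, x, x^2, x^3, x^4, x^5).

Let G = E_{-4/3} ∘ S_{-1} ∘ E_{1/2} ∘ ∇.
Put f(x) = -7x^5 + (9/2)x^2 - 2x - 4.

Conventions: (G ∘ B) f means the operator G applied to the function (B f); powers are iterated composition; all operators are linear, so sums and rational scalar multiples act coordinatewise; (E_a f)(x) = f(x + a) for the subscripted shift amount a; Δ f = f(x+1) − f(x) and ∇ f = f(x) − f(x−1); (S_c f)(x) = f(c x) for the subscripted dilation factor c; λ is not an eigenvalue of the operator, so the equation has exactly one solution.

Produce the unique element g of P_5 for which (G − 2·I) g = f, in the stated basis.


write g with unknown coordinates in the stated basis and equate coefficients in (G − 2·I) g = f
solving from the highest basis element down gives g = (7/2)x^5 + (35/4)x^4 - (385/6)x^3 + (1661/24)x^2 - (419/108)x - 20413/5184
check: G g = (35/2)x^4 - (385/3)x^3 + (1715/12)x^2 - (527/54)x - 30781/2592
so G g − 2·g = -7x^5 + (9/2)x^2 - 2x - 4 = f ✓

the image equals g(x) = (7/2)x^5 + (35/4)x^4 - (385/6)x^3 + (1661/24)x^2 - (419/108)x - 20413/5184


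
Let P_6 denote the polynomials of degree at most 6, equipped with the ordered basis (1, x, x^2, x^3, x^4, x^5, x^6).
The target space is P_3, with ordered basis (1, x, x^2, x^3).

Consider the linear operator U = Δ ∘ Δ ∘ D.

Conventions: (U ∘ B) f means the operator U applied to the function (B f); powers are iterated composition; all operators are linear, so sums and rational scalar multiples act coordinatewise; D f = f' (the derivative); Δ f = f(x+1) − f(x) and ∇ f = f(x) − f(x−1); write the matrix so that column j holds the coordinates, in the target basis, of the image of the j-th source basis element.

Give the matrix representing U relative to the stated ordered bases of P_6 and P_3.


image of 1: 0
image of x: 0
image of x^2: 0
image of x^3: 6
image of x^4: 24x + 24
image of x^5: 60x^2 + 120x + 70
image of x^6: 120x^3 + 360x^2 + 420x + 180
each image's coordinates form column j of the matrix

the matrix is [[0, 0, 0, 6, 24, 70, 180]; [0, 0, 0, 0, 24, 120, 420]; [0, 0, 0, 0, 0, 60, 360]; [0, 0, 0, 0, 0, 0, 120]] (rows listed top to bottom)


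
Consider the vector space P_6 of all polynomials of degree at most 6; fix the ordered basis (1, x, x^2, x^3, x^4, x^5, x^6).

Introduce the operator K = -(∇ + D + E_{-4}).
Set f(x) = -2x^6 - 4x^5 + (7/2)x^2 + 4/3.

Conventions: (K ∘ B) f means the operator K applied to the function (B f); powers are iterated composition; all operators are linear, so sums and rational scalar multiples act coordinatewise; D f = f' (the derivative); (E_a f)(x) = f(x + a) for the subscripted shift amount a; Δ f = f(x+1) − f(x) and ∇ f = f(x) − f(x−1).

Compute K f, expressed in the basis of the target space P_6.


g(x) = 2x^6 - 20x^5 + 410x^4 - 1920x^3 + (10253/2)x^2 - 7162x + 24265/6

∇ f = -12x^5 + 10x^4 - 10x^2 + 15x - 11/2
D f = -12x^5 - 20x^4 + 7x
E_{-4} f = -2x^6 + 44x^5 - 400x^4 + 1920x^3 - (10233/2)x^2 + 7140x - 12116/3
(∇ + D + E_{-4}) f = -2x^6 + 20x^5 - 410x^4 + 1920x^3 - (10253/2)x^2 + 7162x - 24265/6
(-(∇ + D + E_{-4})) f = 2x^6 - 20x^5 + 410x^4 - 1920x^3 + (10253/2)x^2 - 7162x + 24265/6


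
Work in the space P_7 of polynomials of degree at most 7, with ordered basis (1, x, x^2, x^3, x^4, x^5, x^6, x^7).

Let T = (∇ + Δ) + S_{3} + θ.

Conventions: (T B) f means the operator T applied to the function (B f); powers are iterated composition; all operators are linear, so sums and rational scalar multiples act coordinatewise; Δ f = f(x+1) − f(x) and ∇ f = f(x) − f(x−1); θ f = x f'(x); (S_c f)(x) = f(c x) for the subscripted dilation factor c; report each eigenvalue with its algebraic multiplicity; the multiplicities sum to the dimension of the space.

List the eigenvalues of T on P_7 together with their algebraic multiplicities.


λ = 1 (multiplicity 1), λ = 4 (multiplicity 1), λ = 11 (multiplicity 1), λ = 30 (multiplicity 1), λ = 85 (multiplicity 1), λ = 248 (multiplicity 1), λ = 735 (multiplicity 1), λ = 2194 (multiplicity 1)

image of 1: 1
image of x: 4x + 2
image of x^2: 11x^2 + 4x
image of x^3: 30x^3 + 6x^2 + 2
image of x^4: 85x^4 + 8x^3 + 8x
image of x^5: 248x^5 + 10x^4 + 20x^2 + 2
image of x^6: 735x^6 + 12x^5 + 40x^3 + 12x
image of x^7: 2194x^7 + 14x^6 + 70x^4 + 42x^2 + 2
the matrix is upper triangular; its diagonal is (1, 4, 11, 30, 85, 248, 735, 2194)
for a triangular matrix the eigenvalues are the diagonal entries, with algebraic multiplicity their repetition count


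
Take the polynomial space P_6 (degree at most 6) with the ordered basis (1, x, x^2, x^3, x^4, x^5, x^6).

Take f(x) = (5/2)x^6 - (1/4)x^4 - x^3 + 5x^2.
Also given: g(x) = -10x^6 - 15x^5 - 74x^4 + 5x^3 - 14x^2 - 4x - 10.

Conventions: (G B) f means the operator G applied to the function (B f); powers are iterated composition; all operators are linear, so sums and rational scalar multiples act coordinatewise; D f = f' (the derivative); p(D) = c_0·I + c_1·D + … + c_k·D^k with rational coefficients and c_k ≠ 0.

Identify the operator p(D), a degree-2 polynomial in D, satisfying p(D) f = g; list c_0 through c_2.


p(D) = -4·I − D − D^2, i.e. c_0 = -4, c_1 = -1, c_2 = -1

D^0 f = (5/2)x^6 - (1/4)x^4 - x^3 + 5x^2
D^1 f = 15x^5 - x^3 - 3x^2 + 10x
D^2 f = 75x^4 - 3x^2 - 6x + 10
matching coefficients of g against c_0 f + c_1 Df + … from the top degree down determines the c_i
solution: c_0 = -4, c_1 = -1, c_2 = -1


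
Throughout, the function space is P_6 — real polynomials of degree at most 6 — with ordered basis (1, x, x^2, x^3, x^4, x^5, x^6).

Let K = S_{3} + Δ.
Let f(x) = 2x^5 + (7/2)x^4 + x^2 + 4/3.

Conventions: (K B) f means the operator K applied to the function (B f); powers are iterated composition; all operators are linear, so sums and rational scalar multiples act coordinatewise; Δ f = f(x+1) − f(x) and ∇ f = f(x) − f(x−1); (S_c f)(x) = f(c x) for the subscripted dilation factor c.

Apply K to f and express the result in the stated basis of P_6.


the image equals g(x) = 486x^5 + (587/2)x^4 + 34x^3 + 50x^2 + 26x + 47/6

S_{3} f = 486x^5 + (567/2)x^4 + 9x^2 + 4/3
Δ f = 10x^4 + 34x^3 + 41x^2 + 26x + 13/2
(S_{3} + Δ) f = 486x^5 + (587/2)x^4 + 34x^3 + 50x^2 + 26x + 47/6


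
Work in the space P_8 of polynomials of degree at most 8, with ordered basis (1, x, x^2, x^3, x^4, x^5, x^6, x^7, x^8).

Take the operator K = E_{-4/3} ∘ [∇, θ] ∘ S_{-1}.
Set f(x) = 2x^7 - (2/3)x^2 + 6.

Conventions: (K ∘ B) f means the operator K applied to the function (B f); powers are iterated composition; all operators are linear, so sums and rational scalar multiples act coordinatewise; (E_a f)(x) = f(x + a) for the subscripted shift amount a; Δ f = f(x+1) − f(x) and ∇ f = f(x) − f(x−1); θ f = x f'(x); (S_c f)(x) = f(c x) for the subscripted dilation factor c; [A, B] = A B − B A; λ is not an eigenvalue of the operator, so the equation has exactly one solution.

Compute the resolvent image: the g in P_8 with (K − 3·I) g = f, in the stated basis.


write g with unknown coordinates in the stated basis and equate coefficients in (K − 3·I) g = f
solving from the highest basis element down gives g = -(2/3)x^7 + (14/9)x^6 - (56/3)x^5 + (3290/27)x^4 - (85960/243)x^3 + (128644/243)x^2 - (298568/729)x + 859832/6561
check: K g = (14/3)x^6 - 56x^5 + (3290/9)x^4 - (85960/81)x^3 + (128590/81)x^2 - (298568/243)x + 872954/2187
so K g − 3·g = 2x^7 - (2/3)x^2 + 6 = f ✓

g(x) = -(2/3)x^7 + (14/9)x^6 - (56/3)x^5 + (3290/27)x^4 - (85960/243)x^3 + (128644/243)x^2 - (298568/729)x + 859832/6561


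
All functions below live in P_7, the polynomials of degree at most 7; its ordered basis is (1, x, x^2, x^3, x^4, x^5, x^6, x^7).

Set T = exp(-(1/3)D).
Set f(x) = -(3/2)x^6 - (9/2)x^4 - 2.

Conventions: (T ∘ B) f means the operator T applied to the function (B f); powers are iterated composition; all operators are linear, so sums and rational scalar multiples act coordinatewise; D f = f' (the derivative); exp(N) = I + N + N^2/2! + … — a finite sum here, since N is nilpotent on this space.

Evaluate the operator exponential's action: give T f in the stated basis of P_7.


order-1 term: 3x^5 + 6x^3
order-2 term: -(5/2)x^4 - 3x^2
order-3 term: (10/9)x^3 + (2/3)x
order-4 term: -(5/18)x^2 - 1/18
order-5 term: (1/27)x
order-6 term: -1/486
the series for exp(-(1/3)D) f terminates at order 6
exp(-(1/3)D) f = -(3/2)x^6 + 3x^5 - 7x^4 + (64/9)x^3 - (59/18)x^2 + (19/27)x - 500/243

the result is g(x) = -(3/2)x^6 + 3x^5 - 7x^4 + (64/9)x^3 - (59/18)x^2 + (19/27)x - 500/243


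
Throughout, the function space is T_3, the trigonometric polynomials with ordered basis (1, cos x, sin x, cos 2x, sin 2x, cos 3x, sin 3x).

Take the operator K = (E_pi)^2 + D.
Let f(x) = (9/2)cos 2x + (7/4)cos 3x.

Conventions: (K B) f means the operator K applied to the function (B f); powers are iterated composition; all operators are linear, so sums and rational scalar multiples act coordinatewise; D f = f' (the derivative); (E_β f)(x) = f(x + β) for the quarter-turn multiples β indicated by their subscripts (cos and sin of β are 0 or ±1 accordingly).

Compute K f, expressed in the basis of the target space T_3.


E_pi f = (9/2)cos 2x - (7/4)cos 3x
E_pi E_pi f = (9/2)cos 2x + (7/4)cos 3x
D f = -9sin 2x - (21/4)sin 3x
((E_pi)^2 + D) f = (9/2)cos 2x - 9sin 2x + (7/4)cos 3x - (21/4)sin 3x

the result is g(x) = (9/2)cos 2x - 9sin 2x + (7/4)cos 3x - (21/4)sin 3x


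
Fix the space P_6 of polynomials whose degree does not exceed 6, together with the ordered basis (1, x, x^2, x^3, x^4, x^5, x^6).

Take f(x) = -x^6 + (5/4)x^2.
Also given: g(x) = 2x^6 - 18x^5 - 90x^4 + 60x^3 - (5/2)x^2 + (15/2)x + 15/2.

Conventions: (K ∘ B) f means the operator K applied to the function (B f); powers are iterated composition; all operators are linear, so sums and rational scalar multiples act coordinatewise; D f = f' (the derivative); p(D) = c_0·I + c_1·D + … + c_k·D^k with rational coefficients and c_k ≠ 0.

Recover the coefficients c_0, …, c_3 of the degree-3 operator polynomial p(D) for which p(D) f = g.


c_0 = -2, c_1 = 3, c_2 = 3, c_3 = -1/2

D^0 f = -x^6 + (5/4)x^2
D^1 f = -6x^5 + (5/2)x
D^2 f = -30x^4 + 5/2
D^3 f = -120x^3
matching coefficients of g against c_0 f + c_1 Df + … from the top degree down determines the c_i
solution: c_0 = -2, c_1 = 3, c_2 = 3, c_3 = -1/2


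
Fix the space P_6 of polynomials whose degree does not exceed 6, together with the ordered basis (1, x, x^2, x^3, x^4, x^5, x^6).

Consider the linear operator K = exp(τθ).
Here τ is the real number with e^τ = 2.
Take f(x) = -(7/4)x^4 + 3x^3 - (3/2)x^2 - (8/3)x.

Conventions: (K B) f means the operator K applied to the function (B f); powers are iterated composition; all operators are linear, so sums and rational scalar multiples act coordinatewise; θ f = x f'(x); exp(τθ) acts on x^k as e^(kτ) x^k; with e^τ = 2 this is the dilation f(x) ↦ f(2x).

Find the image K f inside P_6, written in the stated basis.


g(x) = -28x^4 + 24x^3 - 6x^2 - (16/3)x

exp(τθ) x^k = e^(kτ) x^k; with e^τ = 2 this sends x^k to 2^k x^k
x ↦ 2 x
x^2 ↦ 4 x^2
x^3 ↦ 8 x^3
x^4 ↦ 16 x^4
applying this coordinatewise to f: exp(τθ) f = -28x^4 + 24x^3 - 6x^2 - (16/3)x


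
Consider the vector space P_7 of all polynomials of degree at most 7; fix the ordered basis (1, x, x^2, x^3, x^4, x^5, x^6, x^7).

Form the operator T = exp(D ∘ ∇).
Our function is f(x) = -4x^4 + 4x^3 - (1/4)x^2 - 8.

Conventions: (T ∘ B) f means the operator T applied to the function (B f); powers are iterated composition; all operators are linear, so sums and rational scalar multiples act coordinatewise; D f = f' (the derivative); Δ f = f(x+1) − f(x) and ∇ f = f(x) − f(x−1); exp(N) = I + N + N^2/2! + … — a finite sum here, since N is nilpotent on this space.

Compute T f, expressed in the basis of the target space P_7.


the image equals g(x) = -4x^4 + 4x^3 - (193/4)x^2 + 72x - 169/2

order-1 term: -48x^2 + 72x - 57/2
order-2 term: -48
the series for exp(D ∘ ∇) f terminates at order 2
exp(D ∘ ∇) f = -4x^4 + 4x^3 - (193/4)x^2 + 72x - 169/2


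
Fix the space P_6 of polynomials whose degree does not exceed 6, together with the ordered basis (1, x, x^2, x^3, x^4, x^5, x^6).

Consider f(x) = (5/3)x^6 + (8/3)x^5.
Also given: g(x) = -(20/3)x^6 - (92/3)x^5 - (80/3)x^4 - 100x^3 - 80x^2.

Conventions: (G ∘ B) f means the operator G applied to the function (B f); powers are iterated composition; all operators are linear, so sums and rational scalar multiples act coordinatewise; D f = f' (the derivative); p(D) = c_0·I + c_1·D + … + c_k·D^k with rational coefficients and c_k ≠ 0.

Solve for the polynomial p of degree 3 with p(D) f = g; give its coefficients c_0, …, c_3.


p(D) = -4·I − 2·D − (1/2)·D^3, i.e. c_0 = -4, c_1 = -2, c_2 = 0, c_3 = -1/2

D^0 f = (5/3)x^6 + (8/3)x^5
D^1 f = 10x^5 + (40/3)x^4
D^2 f = 50x^4 + (160/3)x^3
D^3 f = 200x^3 + 160x^2
matching coefficients of g against c_0 f + c_1 Df + … from the top degree down determines the c_i
solution: c_0 = -4, c_1 = -2, c_2 = 0, c_3 = -1/2


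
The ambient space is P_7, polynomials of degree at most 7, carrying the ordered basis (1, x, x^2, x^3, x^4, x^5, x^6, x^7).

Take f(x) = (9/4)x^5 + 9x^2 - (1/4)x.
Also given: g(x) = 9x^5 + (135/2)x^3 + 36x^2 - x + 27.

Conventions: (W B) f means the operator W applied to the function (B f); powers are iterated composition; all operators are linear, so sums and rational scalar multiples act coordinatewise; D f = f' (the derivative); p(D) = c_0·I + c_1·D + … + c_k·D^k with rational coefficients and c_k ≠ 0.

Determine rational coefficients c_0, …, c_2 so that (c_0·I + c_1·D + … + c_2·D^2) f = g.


p(D) = 4·I + (3/2)·D^2, i.e. c_0 = 4, c_1 = 0, c_2 = 3/2

D^0 f = (9/4)x^5 + 9x^2 - (1/4)x
D^1 f = (45/4)x^4 + 18x - 1/4
D^2 f = 45x^3 + 18
matching coefficients of g against c_0 f + c_1 Df + … from the top degree down determines the c_i
solution: c_0 = 4, c_1 = 0, c_2 = 3/2


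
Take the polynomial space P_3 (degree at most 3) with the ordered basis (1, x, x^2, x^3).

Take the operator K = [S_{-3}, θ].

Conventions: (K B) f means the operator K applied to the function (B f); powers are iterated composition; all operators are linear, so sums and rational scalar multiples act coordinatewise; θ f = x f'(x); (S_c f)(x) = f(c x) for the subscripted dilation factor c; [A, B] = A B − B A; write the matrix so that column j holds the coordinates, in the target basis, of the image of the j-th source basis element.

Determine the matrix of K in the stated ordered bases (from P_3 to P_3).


image of 1: 0
image of x: 0
image of x^2: 0
image of x^3: 0
each image's coordinates form column j of the matrix

the matrix is [[0, 0, 0, 0]; [0, 0, 0, 0]; [0, 0, 0, 0]; [0, 0, 0, 0]] (rows listed top to bottom)


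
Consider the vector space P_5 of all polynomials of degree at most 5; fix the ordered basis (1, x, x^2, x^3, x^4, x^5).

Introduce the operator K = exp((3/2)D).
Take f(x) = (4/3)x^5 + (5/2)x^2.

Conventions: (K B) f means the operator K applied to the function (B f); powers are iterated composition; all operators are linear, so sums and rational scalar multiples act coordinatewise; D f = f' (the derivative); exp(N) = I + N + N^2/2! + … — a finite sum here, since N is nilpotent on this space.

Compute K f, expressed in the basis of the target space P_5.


order-1 term: 10x^4 + (15/2)x
order-2 term: 30x^3 + 45/8
order-3 term: 45x^2
order-4 term: (135/4)x
order-5 term: 81/8
the series for exp((3/2)D) f terminates at order 5
exp((3/2)D) f = (4/3)x^5 + 10x^4 + 30x^3 + (95/2)x^2 + (165/4)x + 63/4

g(x) = (4/3)x^5 + 10x^4 + 30x^3 + (95/2)x^2 + (165/4)x + 63/4


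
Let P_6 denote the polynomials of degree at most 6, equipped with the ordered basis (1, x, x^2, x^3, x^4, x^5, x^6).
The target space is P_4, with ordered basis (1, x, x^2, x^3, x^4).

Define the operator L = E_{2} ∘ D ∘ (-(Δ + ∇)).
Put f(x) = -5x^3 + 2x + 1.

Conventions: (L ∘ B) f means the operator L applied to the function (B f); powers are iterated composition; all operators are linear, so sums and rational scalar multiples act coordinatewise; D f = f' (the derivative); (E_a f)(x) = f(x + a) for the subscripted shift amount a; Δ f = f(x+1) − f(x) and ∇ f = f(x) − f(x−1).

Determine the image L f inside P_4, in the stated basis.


Δ f = -15x^2 - 15x - 3
∇ f = -15x^2 + 15x - 3
(Δ + ∇) f = -30x^2 - 6
(-(Δ + ∇)) f = 30x^2 + 6
D (-(Δ + ∇)) f = 60x
E_{2} D (-(Δ + ∇)) f = 60x + 120

the image equals g(x) = 60x + 120


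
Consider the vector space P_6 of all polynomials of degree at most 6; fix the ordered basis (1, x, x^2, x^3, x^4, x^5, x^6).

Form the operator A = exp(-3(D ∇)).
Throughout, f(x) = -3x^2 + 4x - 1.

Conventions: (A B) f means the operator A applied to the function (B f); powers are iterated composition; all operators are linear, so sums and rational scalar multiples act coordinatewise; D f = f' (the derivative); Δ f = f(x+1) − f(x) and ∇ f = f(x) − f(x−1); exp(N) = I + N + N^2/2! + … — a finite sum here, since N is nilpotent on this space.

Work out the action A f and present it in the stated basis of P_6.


order-1 term: 18
the series for exp(-3(D ∇)) f terminates at order 1
exp(-3(D ∇)) f = -3x^2 + 4x + 17

the image equals g(x) = -3x^2 + 4x + 17


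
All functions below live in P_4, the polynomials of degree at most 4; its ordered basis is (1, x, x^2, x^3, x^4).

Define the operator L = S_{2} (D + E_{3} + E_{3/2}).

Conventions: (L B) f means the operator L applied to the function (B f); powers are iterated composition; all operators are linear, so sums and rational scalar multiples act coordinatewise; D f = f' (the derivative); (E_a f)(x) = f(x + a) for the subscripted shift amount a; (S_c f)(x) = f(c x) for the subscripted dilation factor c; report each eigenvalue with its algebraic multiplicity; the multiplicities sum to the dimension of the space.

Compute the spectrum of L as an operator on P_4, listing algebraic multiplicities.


image of 1: 2
image of x: 4x + 11/2
image of x^2: 8x^2 + 22x + 45/4
image of x^3: 16x^3 + 66x^2 + (135/2)x + 243/8
image of x^4: 32x^4 + 176x^3 + 270x^2 + 243x + 1377/16
the matrix is upper triangular; its diagonal is (2, 4, 8, 16, 32)
for a triangular matrix the eigenvalues are the diagonal entries, with algebraic multiplicity their repetition count

λ = 2 (multiplicity 1), λ = 4 (multiplicity 1), λ = 8 (multiplicity 1), λ = 16 (multiplicity 1), λ = 32 (multiplicity 1)


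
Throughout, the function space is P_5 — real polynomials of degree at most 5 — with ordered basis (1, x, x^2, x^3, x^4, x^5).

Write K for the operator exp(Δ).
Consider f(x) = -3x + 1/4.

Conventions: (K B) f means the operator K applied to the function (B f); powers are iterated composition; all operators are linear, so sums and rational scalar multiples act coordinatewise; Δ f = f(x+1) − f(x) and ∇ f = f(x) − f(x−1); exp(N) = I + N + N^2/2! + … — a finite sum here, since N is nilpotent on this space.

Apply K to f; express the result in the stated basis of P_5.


order-1 term: -3
the series for exp(Δ) f terminates at order 1
exp(Δ) f = -3x - 11/4

g(x) = -3x - 11/4


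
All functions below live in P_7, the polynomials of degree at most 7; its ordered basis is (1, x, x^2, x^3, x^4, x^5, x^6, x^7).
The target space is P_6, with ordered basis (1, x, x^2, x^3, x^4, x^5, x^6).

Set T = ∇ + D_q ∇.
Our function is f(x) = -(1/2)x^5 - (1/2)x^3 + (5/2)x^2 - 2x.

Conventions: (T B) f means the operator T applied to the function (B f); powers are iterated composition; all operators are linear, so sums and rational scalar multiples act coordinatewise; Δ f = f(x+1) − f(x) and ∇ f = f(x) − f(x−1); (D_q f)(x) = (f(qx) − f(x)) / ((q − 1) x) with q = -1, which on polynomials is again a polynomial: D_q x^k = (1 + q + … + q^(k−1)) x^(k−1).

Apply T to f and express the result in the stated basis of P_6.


∇ f = -(5/2)x^4 + 5x^3 - (13/2)x^2 + 9x - 11/2
∇ f = -(5/2)x^4 + 5x^3 - (13/2)x^2 + 9x - 11/2
D_q ∇ f = 5x^2 + 9
(∇ + D_q ∇) f = -(5/2)x^4 + 5x^3 - (3/2)x^2 + 9x + 7/2

g(x) = -(5/2)x^4 + 5x^3 - (3/2)x^2 + 9x + 7/2


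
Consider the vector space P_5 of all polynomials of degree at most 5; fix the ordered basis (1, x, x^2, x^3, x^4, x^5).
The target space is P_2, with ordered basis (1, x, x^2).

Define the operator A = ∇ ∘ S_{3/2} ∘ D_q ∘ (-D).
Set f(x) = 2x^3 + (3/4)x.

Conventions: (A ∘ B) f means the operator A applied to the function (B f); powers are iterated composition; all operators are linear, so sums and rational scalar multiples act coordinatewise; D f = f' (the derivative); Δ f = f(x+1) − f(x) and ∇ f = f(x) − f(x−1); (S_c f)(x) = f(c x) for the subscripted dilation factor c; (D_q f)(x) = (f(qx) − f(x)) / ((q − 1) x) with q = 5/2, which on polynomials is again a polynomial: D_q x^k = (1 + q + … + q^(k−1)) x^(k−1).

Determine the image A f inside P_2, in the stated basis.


the result is g(x) = -63/2

D f = 6x^2 + 3/4
(-D) f = -6x^2 - 3/4
D_q (-D) f = -21x
S_{3/2} D_q (-D) f = -(63/2)x
∇ S_{3/2} D_q (-D) f = -63/2


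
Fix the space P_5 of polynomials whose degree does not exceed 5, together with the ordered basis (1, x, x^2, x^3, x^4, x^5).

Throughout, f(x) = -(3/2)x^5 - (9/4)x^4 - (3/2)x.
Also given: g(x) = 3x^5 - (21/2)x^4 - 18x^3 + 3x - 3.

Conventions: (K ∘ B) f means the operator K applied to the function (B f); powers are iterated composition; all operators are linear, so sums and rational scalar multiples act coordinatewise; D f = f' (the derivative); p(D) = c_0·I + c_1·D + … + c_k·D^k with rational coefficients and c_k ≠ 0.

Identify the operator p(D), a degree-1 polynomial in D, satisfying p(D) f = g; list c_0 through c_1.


D^0 f = -(3/2)x^5 - (9/4)x^4 - (3/2)x
D^1 f = -(15/2)x^4 - 9x^3 - 3/2
matching coefficients of g against c_0 f + c_1 Df + … from the top degree down determines the c_i
solution: c_0 = -2, c_1 = 2

c_0 = -2, c_1 = 2


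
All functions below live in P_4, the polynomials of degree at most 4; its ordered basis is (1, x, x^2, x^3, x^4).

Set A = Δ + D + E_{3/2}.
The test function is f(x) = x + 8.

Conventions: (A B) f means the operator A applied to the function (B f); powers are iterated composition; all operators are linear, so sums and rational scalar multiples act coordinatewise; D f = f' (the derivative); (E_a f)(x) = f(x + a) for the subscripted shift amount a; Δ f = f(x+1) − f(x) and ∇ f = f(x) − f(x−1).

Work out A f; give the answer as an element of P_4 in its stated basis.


Δ f = 1
D f = 1
E_{3/2} f = x + 19/2
(Δ + D + E_{3/2}) f = x + 23/2

the result is g(x) = x + 23/2


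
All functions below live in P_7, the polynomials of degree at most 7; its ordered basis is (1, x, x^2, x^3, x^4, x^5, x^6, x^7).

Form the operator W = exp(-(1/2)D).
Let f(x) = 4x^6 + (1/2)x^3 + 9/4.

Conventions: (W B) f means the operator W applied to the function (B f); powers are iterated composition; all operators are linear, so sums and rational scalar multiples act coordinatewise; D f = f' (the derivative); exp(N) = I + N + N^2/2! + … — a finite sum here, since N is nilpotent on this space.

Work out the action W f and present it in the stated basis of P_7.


order-1 term: -12x^5 - (3/4)x^2
order-2 term: 15x^4 + (3/8)x
order-3 term: -10x^3 - 1/16
order-4 term: (15/4)x^2
order-5 term: -(3/4)x
order-6 term: 1/16
the series for exp(-(1/2)D) f terminates at order 6
exp(-(1/2)D) f = 4x^6 - 12x^5 + 15x^4 - (19/2)x^3 + 3x^2 - (3/8)x + 9/4

the image equals g(x) = 4x^6 - 12x^5 + 15x^4 - (19/2)x^3 + 3x^2 - (3/8)x + 9/4


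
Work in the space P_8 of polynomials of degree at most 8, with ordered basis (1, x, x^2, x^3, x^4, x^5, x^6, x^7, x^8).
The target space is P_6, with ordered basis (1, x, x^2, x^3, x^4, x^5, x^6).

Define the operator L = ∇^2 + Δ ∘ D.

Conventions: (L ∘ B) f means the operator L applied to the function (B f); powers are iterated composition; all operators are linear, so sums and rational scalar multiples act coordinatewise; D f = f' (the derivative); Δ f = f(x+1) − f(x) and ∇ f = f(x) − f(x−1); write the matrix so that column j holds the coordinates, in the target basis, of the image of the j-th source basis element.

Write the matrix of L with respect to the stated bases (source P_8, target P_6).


the matrix is [[0, 0, 4, -3, 18, -25, 68, -119, 262]; [0, 0, 0, 12, -12, 90, -150, 476, -952]; [0, 0, 0, 0, 24, -30, 270, -525, 1904]; [0, 0, 0, 0, 0, 40, -60, 630, -1400]; [0, 0, 0, 0, 0, 0, 60, -105, 1260]; [0, 0, 0, 0, 0, 0, 0, 84, -168]; [0, 0, 0, 0, 0, 0, 0, 0, 112]] (rows listed top to bottom)

image of 1: 0
image of x: 0
image of x^2: 4
image of x^3: 12x - 3
image of x^4: 24x^2 - 12x + 18
image of x^5: 40x^3 - 30x^2 + 90x - 25
image of x^6: 60x^4 - 60x^3 + 270x^2 - 150x + 68
image of x^7: 84x^5 - 105x^4 + 630x^3 - 525x^2 + 476x - 119
image of x^8: 112x^6 - 168x^5 + 1260x^4 - 1400x^3 + 1904x^2 - 952x + 262
each image's coordinates form column j of the matrix
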